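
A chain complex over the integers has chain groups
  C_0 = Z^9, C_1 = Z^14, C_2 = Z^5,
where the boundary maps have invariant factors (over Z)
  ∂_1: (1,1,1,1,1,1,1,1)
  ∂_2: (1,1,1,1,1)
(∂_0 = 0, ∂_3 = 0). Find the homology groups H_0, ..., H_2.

H_0 ≅ Z,  H_1 ≅ Z,  H_2 = 0.

H_0: b_0 = 9 − 0 − 8 = 1; torsion from ∂_1 factors > 1: none. So H_0 ≅ Z.
H_1: b_1 = 14 − 8 − 5 = 1; torsion from ∂_2 factors > 1: none. So H_1 ≅ Z.
H_2: b_2 = 5 − 5 − 0 = 0; torsion from ∂_3 factors > 1: none. So H_2 ≅ 0.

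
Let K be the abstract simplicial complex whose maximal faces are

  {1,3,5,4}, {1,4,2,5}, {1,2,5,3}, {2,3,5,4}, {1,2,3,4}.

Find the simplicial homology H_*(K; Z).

H_0 = Z,  H_1 = 0,  H_2 = 0,  H_3 = Z.

K has 5 vertices, 10 edges, 10 triangles, 5 3-simplices.
rank ∂_0 = 0, rank ∂_1 = 4 ⇒ b_0 = 5 − 0 − 4 = 1; all invariant factors of ∂_1 are 1 so no torsion. So H_0 = Z.
rank ∂_1 = 4, rank ∂_2 = 6 ⇒ b_1 = 10 − 4 − 6 = 0; all invariant factors of ∂_2 are 1 so no torsion. So H_1 = 0.
rank ∂_2 = 6, rank ∂_3 = 4 ⇒ b_2 = 10 − 6 − 4 = 0; all invariant factors of ∂_3 are 1 so no torsion. So H_2 = 0.
rank ∂_3 = 4, rank ∂_4 = 0 ⇒ b_3 = 5 − 4 − 0 = 1. So H_3 = Z.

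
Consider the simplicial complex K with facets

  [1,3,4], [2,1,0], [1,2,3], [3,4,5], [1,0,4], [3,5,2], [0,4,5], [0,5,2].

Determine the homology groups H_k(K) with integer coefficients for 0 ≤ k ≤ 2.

H_0 ≅ Z,  H_1 = 0,  H_2 ≅ Z.

Order the vertices as 0 < 1 < 2 < 3 < 4 < 5. Listing each simplex with vertices in this order, K has dimension 2 with simplices:

  0-simplices (6): [0], [1], [2], [3], [4], [5]
  1-simplices (12): [0,1], [0,2], [0,4], [0,5], [1,2], [1,3], [1,4], [2,3], [2,5], [3,4], [3,5], [4,5]
  2-simplices (8): [0,1,2], [0,1,4], [0,2,5], [0,4,5], [1,2,3], [1,3,4], [2,3,5], [3,4,5]

so the chain groups are C_0 ≅ Z^6, C_1 ≅ Z^12, C_2 ≅ Z^8.

Boundary ∂_1: C_1 → C_0 is given by ∂[p,q] = [q] − [p].
As a 6×12 matrix over Z this has rank 5, with invariant factors (1,1,1,1,1).

The boundary map ∂_2: C_2 → C_1 acts by ∂[p,q,r] = [q,r] − [p,r] + [p,q]. For instance
  ∂[2,3,5] = [3,5] − [2,5] + [2,3],
  ∂[3,4,5] = [4,5] − [3,5] + [3,4].
This gives a 12×8 integer matrix of rank 7; reducing to Smith normal form yields diagonal entries (1,1,1,1,1,1,1).

Computing H_k = (kernel of ∂_k) / (image of ∂_{k+1}):

  H_0: rank C_0 − rank ∂_1 = 6 − 5 = 1, and the invariant factors of ∂_1 are all 1, so H_0 = Z.
  H_1: rank ker ∂_1 − rank ∂_2 = (12 − 5) − 7 = 0, and the invariant factors of ∂_2 are all 1, so H_1 = 0.
  H_2: rank ker ∂_2 − rank ∂_3 = (8 − 7) − 0 = 1, and there is no ∂_3, so H_2 = Z.

As a check, the Euler characteristic is 6 − 12 + 8 = 2, which agrees with 1 − 0 + 1 = 2.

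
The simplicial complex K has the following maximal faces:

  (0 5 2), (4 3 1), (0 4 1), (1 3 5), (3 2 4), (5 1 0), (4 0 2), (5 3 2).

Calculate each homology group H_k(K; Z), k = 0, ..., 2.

H_0 ≅ Z,  H_1 = 0,  H_2 ≅ Z.

Order the vertices as 0 < 1 < 2 < 3 < 4 < 5. Listing each simplex with vertices in this order, K has dimension 2 with simplices:

  0-simplices (6): [0], [1], [2], [3], [4], [5]
  1-simplices (12): [0,1], [0,2], [0,4], [0,5], [1,3], [1,4], [1,5], [2,3], [2,4], [2,5], [3,4], [3,5]
  2-simplices (8): [0,1,4], [0,1,5], [0,2,4], [0,2,5], [1,3,4], [1,3,5], [2,3,4], [2,3,5]

giving chain groups C_0 ≅ Z^6, C_1 ≅ Z^12, C_2 ≅ Z^8.

The boundary map ∂_1: C_1 → C_0 is given by ∂[p,q] = [q] − [p]. For instance
  ∂[1,3] = [3] − [1].
The resulting 6×12 matrix has rank 5, and its Smith normal form has invariant factors (1,1,1,1,1).

The boundary map ∂_2: C_2 → C_1 maps a triangle to the signed sum of its edges. For instance
  ∂[2,3,4] = [3,4] − [2,4] + [2,3],
  ∂[1,3,4] = [3,4] − [1,4] + [1,3].
The 12×8 boundary matrix has rank 7 and Smith normal form diag(1,1,1,1,1,1,1).

Reading off H_k = ker ∂_k / im ∂_{k+1}:

  H_0: rank C_0 − rank ∂_1 = 6 − 5 = 1, and the invariant factors of ∂_1 are all 1, so H_0 = Z.
  H_1: rank ker ∂_1 − rank ∂_2 = (12 − 5) − 7 = 0, and the invariant factors of ∂_2 are all 1, so H_1 = 0.
  H_2: rank ker ∂_2 − rank ∂_3 = (8 − 7) − 0 = 1, and there is no ∂_3, so H_2 = Z.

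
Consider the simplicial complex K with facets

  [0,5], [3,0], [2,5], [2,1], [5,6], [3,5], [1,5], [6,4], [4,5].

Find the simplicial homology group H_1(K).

H_1 = Z^3.

K has 7 vertices, 9 edges.
rank ∂_1 = 6, rank ∂_2 = 0 ⇒ b_1 = 9 − 6 − 0 = 3. So H_1 ≅ Z^3.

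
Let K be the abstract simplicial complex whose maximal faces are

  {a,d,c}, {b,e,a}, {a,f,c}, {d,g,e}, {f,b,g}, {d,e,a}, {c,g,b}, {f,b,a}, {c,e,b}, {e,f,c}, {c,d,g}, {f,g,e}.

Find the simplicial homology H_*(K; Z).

H_0 = Z,  H_1 = Z_2,  H_2 = 0.

We work with the vertex ordering a < b < c < d < e < f < g. The simplices of K, each written with vertices in increasing order, are:

  0-simplices (7): a, b, c, d, e, f, g
  1-simplices (18): ab, ac, ad, ae, af, bc, be, bf, bg, cd, ce, cf, cg, de, dg, ef, eg, fg
  2-simplices (12): abe, abf, acd, acf, ade, bce, bcg, bfg, cdg, cef, deg, efg

so the chain groups are C_0 ≅ Z^7, C_1 ≅ Z^18, C_2 ≅ Z^12.

Boundary ∂_1: C_1 → C_0 sends each edge [p,q] (with p < q) to q − p. For instance
  ∂af = f − a.
This gives a 7×18 integer matrix of rank 6; reducing to Smith normal form yields diagonal entries (1,1,1,1,1,1).

The boundary map ∂_2: C_2 → C_1 maps a triangle to the signed sum of its edges. For instance
  ∂abe = be − ae + ab,
  ∂bcg = cg − bg + bc.
As a 18×12 matrix over Z this has rank 12, with invariant factors (1,1,1,1,1,1,1,1,1,1,1,2).

Computing H_k = (kernel of ∂_k) / (image of ∂_{k+1}):

  H_0: rank C_0 − rank ∂_1 = 7 − 6 = 1, and the invariant factors of ∂_1 are all 1, so H_0 ≅ Z.
  H_1: rank ker ∂_1 − rank ∂_2 = (18 − 6) − 12 = 0, and ∂_2 has invariant factor 2 > 1, so H_1 ≅ Z_2.
  H_2: rank ker ∂_2 − rank ∂_3 = (12 − 12) − 0 = 0, and there is no ∂_3, so H_2 ≅ 0.

As a check, the Euler characteristic is 7 − 18 + 12 = 1, which agrees with 1 − 0 + 0 = 1.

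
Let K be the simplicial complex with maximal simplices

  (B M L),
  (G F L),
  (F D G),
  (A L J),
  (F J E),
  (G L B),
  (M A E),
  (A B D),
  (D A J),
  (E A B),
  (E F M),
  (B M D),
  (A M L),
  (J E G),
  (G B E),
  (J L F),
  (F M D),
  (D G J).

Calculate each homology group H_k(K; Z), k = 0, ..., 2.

H_0 ≅ Z,  H_1 ≅ Z ⊕ Z/2Z,  H_2 = 0.

Take the total order A < B < D < E < F < G < J < L < M on the vertex set. Then K (dimension 2) consists of the simplices:

  0-simplices (9): A, B, D, E, F, G, J, L, M
  1-simplices (27): AB, AD, AE, AJ, AL, AM, BD, BE, BG, BL, BM, DF, DG, DJ, DM, EF, EG, EJ, EM, FG, FJ, FL, FM, GJ, GL, JL, LM
  2-simplices (18): ABD, ABE, ADJ, AEM, AJL, ALM, BDM, BEG, BGL, BLM, DFG, DFM, DGJ, EFJ, EFM, EGJ, FGL, FJL

so the chain groups are C_0 ≅ Z^9, C_1 ≅ Z^27, C_2 ≅ Z^18.

Boundary ∂_1: C_1 → C_0 is given by ∂[p,q] = [q] − [p]. For instance
  ∂EG = G − E.
The 9×27 boundary matrix has rank 8 and Smith normal form diag(1,1,1,1,1,1,1,1).

Boundary ∂_2: C_2 → C_1 maps a triangle to the signed sum of its edges. For instance
  ∂FJL = JL − FL + FJ,
  ∂ADJ = DJ − AJ + AD.
As a 27×18 matrix over Z this has rank 18, with invariant factors (1,1,1,1,1,1,1,1,1,1,1,1,1,1,1,1,1,2).

Computing H_k = (kernel of ∂_k) / (image of ∂_{k+1}):

  H_0: rank C_0 − rank ∂_1 = 9 − 8 = 1, and the invariant factors of ∂_1 are all 1, so H_0 ≅ Z.
  H_1: rank ker ∂_1 − rank ∂_2 = (27 − 8) − 18 = 1, and ∂_2 has invariant factor 2 > 1, so H_1 ≅ Z ⊕ Z/2Z.
  H_2: rank ker ∂_2 − rank ∂_3 = (18 − 18) − 0 = 0, and there is no ∂_3, so H_2 ≅ 0.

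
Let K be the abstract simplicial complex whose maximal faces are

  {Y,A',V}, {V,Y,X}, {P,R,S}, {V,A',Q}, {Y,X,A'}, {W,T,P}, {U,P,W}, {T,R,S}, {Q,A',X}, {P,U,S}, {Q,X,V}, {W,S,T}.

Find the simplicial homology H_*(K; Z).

H_0 = Z^2,  H_1 = Z,  H_2 = Z.

Fix the vertex order P < Q < R < S < T < U < V < W < X < Y < A' and write every simplex with vertices in increasing order. Then dim K = 2 and the simplices of K are:

  0-simplices (11): [P], [Q], [R], [S], [T], [U], [V], [W], [X], [Y], [A']
  1-simplices (21): [P,R], [P,S], [P,T], [P,U], [P,W], [Q,V], [Q,X], [Q,A'], [R,S], [R,T], [S,T], [S,U], [S,W], [T,W], [U,W], [V,X], [V,Y], [V,A'], [X,Y], [X,A'], [Y,A']
  2-simplices (12): [P,R,S], [P,S,U], [P,T,W], [P,U,W], [Q,V,X], [Q,V,A'], [Q,X,A'], [R,S,T], [S,T,W], [V,X,Y], [V,Y,A'], [X,Y,A']

Hence C_0 ≅ Z^11, C_1 ≅ Z^21, C_2 ≅ Z^12.

∂_1: C_1 → C_0 is given by ∂[p,q] = [q] − [p]. For instance
  ∂[P,U] = [U] − [P].
This gives a 11×21 integer matrix of rank 9; reducing to Smith normal form yields diagonal entries (1,1,1,1,1,1,1,1,1).

Boundary ∂_2: C_2 → C_1 acts by ∂[p,q,r] = [q,r] − [p,r] + [p,q]. For instance
  ∂[V,Y,A'] = [Y,A'] − [V,A'] + [V,Y],
  ∂[P,R,S] = [R,S] − [P,S] + [P,R].
The resulting 21×12 matrix has rank 11, and its Smith normal form has invariant factors (1,1,1,1,1,1,1,1,1,1,1).

Computing H_k = (kernel of ∂_k) / (image of ∂_{k+1}):

  H_0: rank C_0 − rank ∂_1 = 11 − 9 = 2, and the invariant factors of ∂_1 are all 1, so H_0 = Z^2.
  H_1: rank ker ∂_1 − rank ∂_2 = (21 − 9) − 11 = 1, and the invariant factors of ∂_2 are all 1, so H_1 = Z.
  H_2: rank ker ∂_2 − rank ∂_3 = (12 − 11) − 0 = 1, and there is no ∂_3, so H_2 = Z.

(K is a triangulation of the disjoint union of the cylinder S^1 x I and the 2-sphere S^2.)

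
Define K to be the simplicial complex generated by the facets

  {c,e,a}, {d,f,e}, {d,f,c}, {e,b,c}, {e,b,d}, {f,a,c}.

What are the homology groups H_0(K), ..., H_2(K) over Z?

H_0 = Z,  H_1 = Z,  H_2 = 0.

Take the total order a < b < c < d < e < f on the vertex set. Then K (dimension 2) consists of the simplices:

  0-simplices (6): a, b, c, d, e, f
  1-simplices (12): ac, ae, af, bc, bd, be, cd, ce, cf, de, df, ef
  2-simplices (6): ace, acf, bce, bde, cdf, def

Hence C_0 ≅ Z^6, C_1 ≅ Z^12, C_2 ≅ Z^6.

Boundary ∂_1: C_1 → C_0 is given by ∂[p,q] = [q] − [p]. For instance
  ∂bd = d − b.
As a 6×12 matrix over Z this has rank 5, with invariant factors (1,1,1,1,1).

∂_2: C_2 → C_1 acts by ∂[p,q,r] = [q,r] − [p,r] + [p,q]. For instance
  ∂bde = de − be + bd,
  ∂acf = cf − af + ac.
The resulting 12×6 matrix has rank 6, and its Smith normal form has invariant factors (1,1,1,1,1,1).

From H_k ≅ ker(∂_k) / im(∂_{k+1}) we obtain:

  H_0: rank C_0 − rank ∂_1 = 6 − 5 = 1, and the invariant factors of ∂_1 are all 1, so H_0 = Z.
  H_1: rank ker ∂_1 − rank ∂_2 = (12 − 5) − 6 = 1, and the invariant factors of ∂_2 are all 1, so H_1 = Z.
  H_2: rank ker ∂_2 − rank ∂_3 = (6 − 6) − 0 = 0, and there is no ∂_3, so H_2 = 0.

As a check, the Euler characteristic is 6 − 12 + 6 = 0, which agrees with 1 − 1 + 0 = 0.
(K is a triangulation of the cylinder S^1 x I.)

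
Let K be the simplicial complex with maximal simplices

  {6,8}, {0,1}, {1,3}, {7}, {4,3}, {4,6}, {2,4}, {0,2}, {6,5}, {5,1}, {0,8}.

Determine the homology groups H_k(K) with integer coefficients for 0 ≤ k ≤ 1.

We work with the vertex ordering 0 < 1 < 2 < 3 < 4 < 5 < 6 < 7 < 8. The simplices of K, each written with vertices in increasing order, are:

  0-simplices (9): [0], [1], [2], [3], [4], [5], [6], [7], [8]
  1-simplices (10): [0,1], [0,2], [0,8], [1,3], [1,5], [2,4], [3,4], [4,6], [5,6], [6,8]

so the chain groups are C_0 ≅ Z^9, C_1 ≅ Z^10.

∂_1: C_1 → C_0 sends each edge [p,q] (with p < q) to q − p.
This gives a 9×10 integer matrix of rank 7; reducing to Smith normal form yields diagonal entries (1,1,1,1,1,1,1).

Computing H_k = (kernel of ∂_k) / (image of ∂_{k+1}):

  H_0: rank C_0 − rank ∂_1 = 9 − 7 = 2, and the invariant factors of ∂_1 are all 1, so H_0 = Z^2.
  H_1: rank ker ∂_1 − rank ∂_2 = (10 − 7) − 0 = 3, and there is no ∂_2, so H_1 = Z^3.

H_0 = Z^2,  H_1 = Z^3.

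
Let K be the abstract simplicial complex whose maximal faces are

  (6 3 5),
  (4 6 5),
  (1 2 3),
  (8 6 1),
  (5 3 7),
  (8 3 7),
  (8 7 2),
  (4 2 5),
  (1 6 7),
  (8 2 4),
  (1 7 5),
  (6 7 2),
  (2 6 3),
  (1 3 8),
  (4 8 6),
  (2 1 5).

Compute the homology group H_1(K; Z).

K has 8 vertices, 24 edges, 16 triangles.
rank ∂_1 = 7, rank ∂_2 = 15 ⇒ b_1 = 24 − 7 − 15 = 2; all invariant factors of ∂_2 are 1 so no torsion. So H_1 ≅ Z^2.

H_1 ≅ Z^2.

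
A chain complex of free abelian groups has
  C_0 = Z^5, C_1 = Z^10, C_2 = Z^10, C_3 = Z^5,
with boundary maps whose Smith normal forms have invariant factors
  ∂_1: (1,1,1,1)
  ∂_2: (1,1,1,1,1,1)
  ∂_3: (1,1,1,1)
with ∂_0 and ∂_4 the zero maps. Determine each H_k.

H_0: b_0 = 5 − 0 − 4 = 1; torsion from ∂_1 factors > 1: none. So H_0 = Z.
H_1: b_1 = 10 − 4 − 6 = 0; torsion from ∂_2 factors > 1: none. So H_1 = 0.
H_2: b_2 = 10 − 6 − 4 = 0; torsion from ∂_3 factors > 1: none. So H_2 = 0.
H_3: b_3 = 5 − 4 − 0 = 1; torsion from ∂_4 factors > 1: none. So H_3 = Z.

H_0 = Z,  H_1 = 0,  H_2 = 0,  H_3 = Z.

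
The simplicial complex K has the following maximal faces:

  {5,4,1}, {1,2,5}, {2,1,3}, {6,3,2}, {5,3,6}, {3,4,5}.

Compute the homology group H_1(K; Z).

H_1 ≅ Z.

K has 6 vertices, 12 edges, 6 triangles.
rank ∂_1 = 5, rank ∂_2 = 6 ⇒ b_1 = 12 − 5 − 6 = 1; all invariant factors of ∂_2 are 1 so no torsion. So H_1 = Z.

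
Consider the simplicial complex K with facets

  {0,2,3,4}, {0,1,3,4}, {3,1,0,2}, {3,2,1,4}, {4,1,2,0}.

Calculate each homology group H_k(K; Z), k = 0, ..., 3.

H_0 ≅ Z,  H_1 = 0,  H_2 = 0,  H_3 ≅ Z.

K has 5 vertices, 10 edges, 10 triangles, 5 3-simplices.
rank ∂_0 = 0, rank ∂_1 = 4 ⇒ b_0 = 5 − 0 − 4 = 1; all invariant factors of ∂_1 are 1 so no torsion. So H_0 ≅ Z.
rank ∂_1 = 4, rank ∂_2 = 6 ⇒ b_1 = 10 − 4 − 6 = 0; all invariant factors of ∂_2 are 1 so no torsion. So H_1 ≅ 0.
rank ∂_2 = 6, rank ∂_3 = 4 ⇒ b_2 = 10 − 6 − 4 = 0; all invariant factors of ∂_3 are 1 so no torsion. So H_2 ≅ 0.
rank ∂_3 = 4, rank ∂_4 = 0 ⇒ b_3 = 5 − 4 − 0 = 1. So H_3 ≅ Z.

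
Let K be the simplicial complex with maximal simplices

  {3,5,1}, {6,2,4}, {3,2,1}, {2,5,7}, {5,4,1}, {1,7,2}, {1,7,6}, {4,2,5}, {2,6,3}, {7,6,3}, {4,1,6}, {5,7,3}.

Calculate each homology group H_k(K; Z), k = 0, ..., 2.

H_0 ≅ Z,  H_1 ≅ Z_2,  H_2 = 0.

We work with the vertex ordering 1 < 2 < 3 < 4 < 5 < 6 < 7. The simplices of K, each written with vertices in increasing order, are:

  0-simplices (7): [1], [2], [3], [4], [5], [6], [7]
  1-simplices (18): [1,2], [1,3], [1,4], [1,5], [1,6], [1,7], [2,3], [2,4], [2,5], [2,6], [2,7], [3,5], [3,6], [3,7], [4,5], [4,6], [5,7], [6,7]
  2-simplices (12): [1,2,3], [1,2,7], [1,3,5], [1,4,5], [1,4,6], [1,6,7], [2,3,6], [2,4,5], [2,4,6], [2,5,7], [3,5,7], [3,6,7]

Hence C_0 ≅ Z^7, C_1 ≅ Z^18, C_2 ≅ Z^12.

∂_1: C_1 → C_0 is given by ∂[p,q] = [q] − [p].
The 7×18 boundary matrix has rank 6 and Smith normal form diag(1,1,1,1,1,1).

Boundary ∂_2: C_2 → C_1 maps a triangle to the signed sum of its edges. For instance
  ∂[1,2,3] = [2,3] − [1,3] + [1,2],
  ∂[2,4,5] = [4,5] − [2,5] + [2,4].
This gives a 18×12 integer matrix of rank 12; reducing to Smith normal form yields diagonal entries (1,1,1,1,1,1,1,1,1,1,1,2).

Now H_k = ker ∂_k / im ∂_{k+1}, so:

  H_0: rank C_0 − rank ∂_1 = 7 − 6 = 1, and the invariant factors of ∂_1 are all 1, so H_0 ≅ Z.
  H_1: rank ker ∂_1 − rank ∂_2 = (18 − 6) − 12 = 0, and ∂_2 has invariant factor 2 > 1, so H_1 ≅ Z_2.
  H_2: rank ker ∂_2 − rank ∂_3 = (12 − 12) − 0 = 0, and there is no ∂_3, so H_2 ≅ 0.

As a check, the Euler characteristic is 7 − 18 + 12 = 1, which agrees with 1 − 0 + 0 = 1.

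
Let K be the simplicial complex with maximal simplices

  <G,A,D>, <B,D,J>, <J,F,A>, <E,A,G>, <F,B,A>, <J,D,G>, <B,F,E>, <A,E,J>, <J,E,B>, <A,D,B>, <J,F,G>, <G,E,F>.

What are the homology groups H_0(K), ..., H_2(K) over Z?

H_0 = Z,  H_1 = Z/2,  H_2 = 0.

Fix the vertex order A < B < D < E < F < G < J and write every simplex with vertices in increasing order. Then dim K = 2 and the simplices of K are:

  0-simplices (7): A, B, D, E, F, G, J
  1-simplices (18): AB, AD, AE, AF, AG, AJ, BD, BE, BF, BJ, DG, DJ, EF, EG, EJ, FG, FJ, GJ
  2-simplices (12): ABD, ABF, ADG, AEG, AEJ, AFJ, BDJ, BEF, BEJ, DGJ, EFG, FGJ

giving chain groups C_0 ≅ Z^7, C_1 ≅ Z^18, C_2 ≅ Z^12.

∂_1: C_1 → C_0 is given by ∂[p,q] = [q] − [p].
The resulting 7×18 matrix has rank 6, and its Smith normal form has invariant factors (1,1,1,1,1,1).

∂_2: C_2 → C_1 maps a triangle to the signed sum of its edges. For instance
  ∂EFG = FG − EG + EF,
  ∂BEF = EF − BF + BE.
This gives a 18×12 integer matrix of rank 12; reducing to Smith normal form yields diagonal entries (1,1,1,1,1,1,1,1,1,1,1,2).

Reading off H_k = ker ∂_k / im ∂_{k+1}:

  H_0: rank C_0 − rank ∂_1 = 7 − 6 = 1, and the invariant factors of ∂_1 are all 1, so H_0 ≅ Z.
  H_1: rank ker ∂_1 − rank ∂_2 = (18 − 6) − 12 = 0, and ∂_2 has invariant factor 2 > 1, so H_1 ≅ Z/2.
  H_2: rank ker ∂_2 − rank ∂_3 = (12 − 12) − 0 = 0, and there is no ∂_3, so H_2 ≅ 0.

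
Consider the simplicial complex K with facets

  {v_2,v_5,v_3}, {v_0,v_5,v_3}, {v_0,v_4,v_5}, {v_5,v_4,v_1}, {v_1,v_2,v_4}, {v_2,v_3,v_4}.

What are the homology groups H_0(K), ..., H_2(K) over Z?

H_0 = Z,  H_1 = Z,  H_2 = 0.

K has 6 vertices, 12 edges, 6 triangles.
rank ∂_0 = 0, rank ∂_1 = 5 ⇒ b_0 = 6 − 0 − 5 = 1; all invariant factors of ∂_1 are 1 so no torsion. So H_0 = Z.
rank ∂_1 = 5, rank ∂_2 = 6 ⇒ b_1 = 12 − 5 − 6 = 1; all invariant factors of ∂_2 are 1 so no torsion. So H_1 = Z.
rank ∂_2 = 6, rank ∂_3 = 0 ⇒ b_2 = 6 − 6 − 0 = 0. So H_2 = 0.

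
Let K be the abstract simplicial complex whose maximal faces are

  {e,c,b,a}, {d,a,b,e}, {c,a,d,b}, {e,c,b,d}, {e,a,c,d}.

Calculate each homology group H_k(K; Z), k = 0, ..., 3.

We work with the vertex ordering a < b < c < d < e. The simplices of K, each written with vertices in increasing order, are:

  0-simplices (5): a, b, c, d, e
  1-simplices (10): ab, ac, ad, ae, bc, bd, be, cd, ce, de
  2-simplices (10): abc, abd, abe, acd, ace, ade, bcd, bce, bde, cde
  3-simplices (5): abcd, abce, abde, acde, bcde

so the chain groups are C_0 ≅ Z^5, C_1 ≅ Z^10, C_2 ≅ Z^10, C_3 ≅ Z^5.

∂_1: C_1 → C_0 maps an edge to its endpoints' difference, ∂[p,q] = q − p. For instance
  ∂ac = c − a.
The resulting 5×10 matrix has rank 4, and its Smith normal form has invariant factors (1,1,1,1).

The boundary map ∂_2: C_2 → C_1 sends each 2-simplex [p,q,r] to [q,r] − [p,r] + [p,q]. For instance
  ∂abc = bc − ac + ab,
  ∂ade = de − ae + ad.
The resulting 10×10 matrix has rank 6, and its Smith normal form has invariant factors (1,1,1,1,1,1).

Boundary ∂_3: C_3 → C_2 sends each 3-simplex σ to the alternating sum Σ_i (−1)^i (σ with its i-th vertex removed). For instance
  ∂abcd = bcd − acd + abd − abc,
  ∂abce = bce − ace + abe − abc.
The resulting 10×5 matrix has rank 4, and its Smith normal form has invariant factors (1,1,1,1).

Now H_k = ker ∂_k / im ∂_{k+1}, so:

  H_0: rank C_0 − rank ∂_1 = 5 − 4 = 1, and the invariant factors of ∂_1 are all 1, so H_0 ≅ Z.
  H_1: rank ker ∂_1 − rank ∂_2 = (10 − 4) − 6 = 0, and the invariant factors of ∂_2 are all 1, so H_1 ≅ 0.
  H_2: rank ker ∂_2 − rank ∂_3 = (10 − 6) − 4 = 0, and the invariant factors of ∂_3 are all 1, so H_2 ≅ 0.
  H_3: rank ker ∂_3 − rank ∂_4 = (5 − 4) − 0 = 1, and there is no ∂_4, so H_3 ≅ Z.

H_0 ≅ Z,  H_1 = 0,  H_2 = 0,  H_3 ≅ Z.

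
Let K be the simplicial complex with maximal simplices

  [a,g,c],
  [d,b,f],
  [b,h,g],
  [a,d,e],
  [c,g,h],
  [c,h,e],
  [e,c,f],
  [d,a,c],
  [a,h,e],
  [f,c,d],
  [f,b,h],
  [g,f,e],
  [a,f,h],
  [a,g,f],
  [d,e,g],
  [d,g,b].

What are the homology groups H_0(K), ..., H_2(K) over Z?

Order the vertices as a < b < c < d < e < f < g < h. Listing each simplex with vertices in this order, K has dimension 2 with simplices:

  0-simplices (8): a, b, c, d, e, f, g, h
  1-simplices (24): ac, ad, ae, af, ag, ah, bd, bf, bg, bh, cd, ce, cf, cg, ch, de, df, dg, ef, eg, eh, fg, fh, gh
  2-simplices (16): acd, acg, ade, aeh, afg, afh, bdf, bdg, bfh, bgh, cdf, cef, ceh, cgh, deg, efg

Hence C_0 ≅ Z^8, C_1 ≅ Z^24, C_2 ≅ Z^16.

The boundary map ∂_1: C_1 → C_0 maps an edge to its endpoints' difference, ∂[p,q] = q − p. For instance
  ∂fg = g − f.
The 8×24 boundary matrix has rank 7 and Smith normal form diag(1,1,1,1,1,1,1).

The boundary map ∂_2: C_2 → C_1 acts by ∂[p,q,r] = [q,r] − [p,r] + [p,q]. For instance
  ∂cdf = df − cf + cd,
  ∂bdg = dg − bg + bd.
The 24×16 boundary matrix has rank 15 and Smith normal form diag(1,1,1,1,1,1,1,1,1,1,1,1,1,1,1).

Computing H_k = (kernel of ∂_k) / (image of ∂_{k+1}):

  H_0: rank C_0 − rank ∂_1 = 8 − 7 = 1, and the invariant factors of ∂_1 are all 1, so H_0 ≅ Z.
  H_1: rank ker ∂_1 − rank ∂_2 = (24 − 7) − 15 = 2, and the invariant factors of ∂_2 are all 1, so H_1 ≅ Z^2.
  H_2: rank ker ∂_2 − rank ∂_3 = (16 − 15) − 0 = 1, and there is no ∂_3, so H_2 ≅ Z.

H_0 = Z,  H_1 = Z^2,  H_2 = Z.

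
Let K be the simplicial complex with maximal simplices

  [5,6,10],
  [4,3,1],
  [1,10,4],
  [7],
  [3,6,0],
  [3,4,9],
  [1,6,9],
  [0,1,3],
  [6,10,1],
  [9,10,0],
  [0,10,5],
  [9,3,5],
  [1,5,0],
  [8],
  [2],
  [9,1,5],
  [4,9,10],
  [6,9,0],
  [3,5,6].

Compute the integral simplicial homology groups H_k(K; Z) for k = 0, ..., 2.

H_0 = Z^4,  H_1 = Z^2,  H_2 = Z.

Fix the vertex order 0 < 1 < 2 < 3 < 4 < 5 < 6 < 7 < 8 < 9 < 10 and write every simplex with vertices in increasing order. Then dim K = 2 and the simplices of K are:

  0-simplices (11): [0], [1], [2], [3], [4], [5], [6], [7], [8], [9], [10]
  1-simplices (24): (24 of them)
  2-simplices (16): [0,1,3], [0,1,5], [0,3,6], [0,5,10], [0,6,9], [0,9,10], [1,3,4], [1,4,10], [1,5,9], [1,6,9], [1,6,10], [3,4,9], [3,5,6], [3,5,9], [4,9,10], [5,6,10]

giving chain groups C_0 ≅ Z^11, C_1 ≅ Z^24, C_2 ≅ Z^16.

The boundary map ∂_1: C_1 → C_0 sends each edge [p,q] (with p < q) to q − p. For instance
  ∂[1,9] = [9] − [1].
The 11×24 boundary matrix has rank 7 and Smith normal form diag(1,1,1,1,1,1,1).

Boundary ∂_2: C_2 → C_1 acts by ∂[p,q,r] = [q,r] − [p,r] + [p,q]. For instance
  ∂[0,9,10] = [9,10] − [0,10] + [0,9],
  ∂[0,1,5] = [1,5] − [0,5] + [0,1].
This gives a 24×16 integer matrix of rank 15; reducing to Smith normal form yields diagonal entries (1,1,1,1,1,1,1,1,1,1,1,1,1,1,1).

From H_k ≅ ker(∂_k) / im(∂_{k+1}) we obtain:

  H_0: rank C_0 − rank ∂_1 = 11 − 7 = 4, and the invariant factors of ∂_1 are all 1, so H_0 = Z^4.
  H_1: rank ker ∂_1 − rank ∂_2 = (24 − 7) − 15 = 2, and the invariant factors of ∂_2 are all 1, so H_1 = Z^2.
  H_2: rank ker ∂_2 − rank ∂_3 = (16 − 15) − 0 = 1, and there is no ∂_3, so H_2 = Z.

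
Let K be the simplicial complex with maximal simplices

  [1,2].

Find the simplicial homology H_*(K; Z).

H_0 ≅ Z,  H_1 = 0.

Take the total order 1 < 2 on the vertex set. Then K (dimension 1) consists of the simplices:

  0-simplices (2): [1], [2]
  1-simplices (1): [1,2]

so the chain groups are C_0 ≅ Z^2, C_1 ≅ Z^1.

Boundary ∂_1: C_1 → C_0 maps an edge to its endpoints' difference, ∂[p,q] = q − p. For instance
  ∂[1,2] = [2] − [1].
As a 2×1 matrix over Z this has rank 1, with invariant factors (1).

Reading off H_k = ker ∂_k / im ∂_{k+1}:

  H_0: rank C_0 − rank ∂_1 = 2 − 1 = 1, and the invariant factors of ∂_1 are all 1, so H_0 = Z.
  H_1: rank ker ∂_1 − rank ∂_2 = (1 − 1) − 0 = 0, and there is no ∂_2, so H_1 = 0.

As a check, the Euler characteristic is 2 − 1 = 1, which agrees with 1 − 0 = 1.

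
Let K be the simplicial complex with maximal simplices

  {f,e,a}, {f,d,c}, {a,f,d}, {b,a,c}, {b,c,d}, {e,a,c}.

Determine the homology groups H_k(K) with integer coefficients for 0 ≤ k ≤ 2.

H_0 = Z,  H_1 = Z,  H_2 = 0.

Take the total order a < b < c < d < e < f on the vertex set. Then K (dimension 2) consists of the simplices:

  0-simplices (6): a, b, c, d, e, f
  1-simplices (12): ab, ac, ad, ae, af, bc, bd, cd, ce, cf, df, ef
  2-simplices (6): abc, ace, adf, aef, bcd, cdf

so the chain groups are C_0 ≅ Z^6, C_1 ≅ Z^12, C_2 ≅ Z^6.

Boundary ∂_1: C_1 → C_0 maps an edge to its endpoints' difference, ∂[p,q] = q − p. For instance
  ∂bd = d − b.
As a 6×12 matrix over Z this has rank 5, with invariant factors (1,1,1,1,1).

∂_2: C_2 → C_1 acts by ∂[p,q,r] = [q,r] − [p,r] + [p,q]. For instance
  ∂cdf = df − cf + cd,
  ∂abc = bc − ac + ab.
The 12×6 boundary matrix has rank 6 and Smith normal form diag(1,1,1,1,1,1).

Now H_k = ker ∂_k / im ∂_{k+1}, so:

  H_0: rank C_0 − rank ∂_1 = 6 − 5 = 1, and the invariant factors of ∂_1 are all 1, so H_0 = Z.
  H_1: rank ker ∂_1 − rank ∂_2 = (12 − 5) − 6 = 1, and the invariant factors of ∂_2 are all 1, so H_1 = Z.
  H_2: rank ker ∂_2 − rank ∂_3 = (6 − 6) − 0 = 0, and there is no ∂_3, so H_2 = 0.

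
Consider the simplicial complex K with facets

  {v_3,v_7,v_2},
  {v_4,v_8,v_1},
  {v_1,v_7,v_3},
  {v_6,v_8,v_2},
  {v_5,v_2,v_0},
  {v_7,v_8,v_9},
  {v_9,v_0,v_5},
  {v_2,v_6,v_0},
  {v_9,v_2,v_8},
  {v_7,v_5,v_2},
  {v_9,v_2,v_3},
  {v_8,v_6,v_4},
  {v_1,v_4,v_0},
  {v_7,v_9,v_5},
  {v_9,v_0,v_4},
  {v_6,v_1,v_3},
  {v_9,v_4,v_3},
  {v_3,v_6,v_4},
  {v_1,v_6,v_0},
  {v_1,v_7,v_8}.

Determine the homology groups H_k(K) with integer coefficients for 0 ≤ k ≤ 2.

H_0 = Z,  H_1 = Z ⊕ Z/2Z,  H_2 = 0.

We work with the vertex ordering v_0 < v_1 < v_2 < v_3 < v_4 < v_5 < v_6 < v_7 < v_8 < v_9. The simplices of K, each written with vertices in increasing order, are:

  0-simplices (10): [v_0], [v_1], [v_2], [v_3], [v_4], [v_5], [v_6], [v_7], [v_8], [v_9]
  1-simplices (30): (30 of them)
  2-simplices (20): (20 of them)

so the chain groups are C_0 ≅ Z^10, C_1 ≅ Z^30, C_2 ≅ Z^20.

∂_1: C_1 → C_0 is given by ∂[p,q] = [q] − [p]. For instance
  ∂[v_0,v_4] = [v_4] − [v_0].
This gives a 10×30 integer matrix of rank 9; reducing to Smith normal form yields diagonal entries (1,1,1,1,1,1,1,1,1).

∂_2: C_2 → C_1 maps a triangle to the signed sum of its edges. For instance
  ∂[v_1,v_7,v_8] = [v_7,v_8] − [v_1,v_8] + [v_1,v_7],
  ∂[v_0,v_1,v_4] = [v_1,v_4] − [v_0,v_4] + [v_0,v_1].
The 30×20 boundary matrix has rank 20 and Smith normal form diag(1,1,1,1,1,1,1,1,1,1,1,1,1,1,1,1,1,1,1,2).

Reading off H_k = ker ∂_k / im ∂_{k+1}:

  H_0: rank C_0 − rank ∂_1 = 10 − 9 = 1, and the invariant factors of ∂_1 are all 1, so H_0 ≅ Z.
  H_1: rank ker ∂_1 − rank ∂_2 = (30 − 9) − 20 = 1, and ∂_2 has invariant factor 2 > 1, so H_1 ≅ Z ⊕ Z/2Z.
  H_2: rank ker ∂_2 − rank ∂_3 = (20 − 20) − 0 = 0, and there is no ∂_3, so H_2 ≅ 0.

(K is a triangulation of the Klein bottle.)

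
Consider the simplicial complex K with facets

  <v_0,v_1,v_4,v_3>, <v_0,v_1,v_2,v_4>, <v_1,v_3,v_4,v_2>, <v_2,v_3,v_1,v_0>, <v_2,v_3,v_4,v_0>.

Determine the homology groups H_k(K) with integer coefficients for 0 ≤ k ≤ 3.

H_0 ≅ Z,  H_1 = 0,  H_2 = 0,  H_3 ≅ Z.

Fix the vertex order v_0 < v_1 < v_2 < v_3 < v_4 and write every simplex with vertices in increasing order. Then dim K = 3 and the simplices of K are:

  0-simplices (5): [v_0], [v_1], [v_2], [v_3], [v_4]
  1-simplices (10): [v_0,v_1], [v_0,v_2], [v_0,v_3], [v_0,v_4], [v_1,v_2], [v_1,v_3], [v_1,v_4], [v_2,v_3], [v_2,v_4], [v_3,v_4]
  2-simplices (10): [v_0,v_1,v_2], [v_0,v_1,v_3], [v_0,v_1,v_4], [v_0,v_2,v_3], [v_0,v_2,v_4], [v_0,v_3,v_4], [v_1,v_2,v_3], [v_1,v_2,v_4], [v_1,v_3,v_4], [v_2,v_3,v_4]
  3-simplices (5): [v_0,v_1,v_2,v_3], [v_0,v_1,v_2,v_4], [v_0,v_1,v_3,v_4], [v_0,v_2,v_3,v_4], [v_1,v_2,v_3,v_4]

giving chain groups C_0 ≅ Z^5, C_1 ≅ Z^10, C_2 ≅ Z^10, C_3 ≅ Z^5.

∂_1: C_1 → C_0 is given by ∂[p,q] = [q] − [p].
The 5×10 boundary matrix has rank 4 and Smith normal form diag(1,1,1,1).

The boundary map ∂_2: C_2 → C_1 maps a triangle to the signed sum of its edges. For instance
  ∂[v_0,v_2,v_3] = [v_2,v_3] − [v_0,v_3] + [v_0,v_2],
  ∂[v_1,v_3,v_4] = [v_3,v_4] − [v_1,v_4] + [v_1,v_3].
As a 10×10 matrix over Z this has rank 6, with invariant factors (1,1,1,1,1,1).

The boundary map ∂_3: C_3 → C_2 sends each 3-simplex σ to the alternating sum Σ_i (−1)^i (σ with its i-th vertex removed). For instance
  ∂[v_0,v_1,v_3,v_4] = [v_1,v_3,v_4] − [v_0,v_3,v_4] + [v_0,v_1,v_4] − [v_0,v_1,v_3],
  ∂[v_0,v_1,v_2,v_3] = [v_1,v_2,v_3] − [v_0,v_2,v_3] + [v_0,v_1,v_3] − [v_0,v_1,v_2].
The 10×5 boundary matrix has rank 4 and Smith normal form diag(1,1,1,1).

Reading off H_k = ker ∂_k / im ∂_{k+1}:

  H_0: rank C_0 − rank ∂_1 = 5 − 4 = 1, and the invariant factors of ∂_1 are all 1, so H_0 = Z.
  H_1: rank ker ∂_1 − rank ∂_2 = (10 − 4) − 6 = 0, and the invariant factors of ∂_2 are all 1, so H_1 = 0.
  H_2: rank ker ∂_2 − rank ∂_3 = (10 − 6) − 4 = 0, and the invariant factors of ∂_3 are all 1, so H_2 = 0.
  H_3: rank ker ∂_3 − rank ∂_4 = (5 − 4) − 0 = 1, and there is no ∂_4, so H_3 = Z.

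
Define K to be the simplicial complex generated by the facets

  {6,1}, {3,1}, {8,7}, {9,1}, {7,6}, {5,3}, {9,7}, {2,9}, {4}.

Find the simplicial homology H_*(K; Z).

H_0 = Z^2,  H_1 = Z.

Fix the vertex order 1 < 2 < 3 < 4 < 5 < 6 < 7 < 8 < 9 and write every simplex with vertices in increasing order. Then dim K = 1 and the simplices of K are:

  0-simplices (9): [1], [2], [3], [4], [5], [6], [7], [8], [9]
  1-simplices (8): [1,3], [1,6], [1,9], [2,9], [3,5], [6,7], [7,8], [7,9]

so the chain groups are C_0 ≅ Z^9, C_1 ≅ Z^8.

∂_1: C_1 → C_0 maps an edge to its endpoints' difference, ∂[p,q] = q − p. For instance
  ∂[1,3] = [3] − [1].
The 9×8 boundary matrix has rank 7 and Smith normal form diag(1,1,1,1,1,1,1).

Now H_k = ker ∂_k / im ∂_{k+1}, so:

  H_0: rank C_0 − rank ∂_1 = 9 − 7 = 2, and the invariant factors of ∂_1 are all 1, so H_0 = Z^2.
  H_1: rank ker ∂_1 − rank ∂_2 = (8 − 7) − 0 = 1, and there is no ∂_2, so H_1 = Z.

As a check, the Euler characteristic is 9 − 8 = 1, which agrees with 2 − 1 = 1.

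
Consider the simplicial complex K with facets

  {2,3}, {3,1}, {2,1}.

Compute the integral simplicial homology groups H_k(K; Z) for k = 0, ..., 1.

H_0 ≅ Z,  H_1 ≅ Z.

K has 3 vertices, 3 edges.
rank ∂_0 = 0, rank ∂_1 = 2 ⇒ b_0 = 3 − 0 − 2 = 1; all invariant factors of ∂_1 are 1 so no torsion. So H_0 = Z.
rank ∂_1 = 2, rank ∂_2 = 0 ⇒ b_1 = 3 − 2 − 0 = 1. So H_1 = Z.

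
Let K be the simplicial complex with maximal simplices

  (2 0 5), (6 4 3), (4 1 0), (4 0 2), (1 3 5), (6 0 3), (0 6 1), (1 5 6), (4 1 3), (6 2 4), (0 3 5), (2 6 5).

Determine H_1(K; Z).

H_1 = Z/2.

Take the total order 0 < 1 < 2 < 3 < 4 < 5 < 6 on the vertex set. Then K (dimension 2) consists of the simplices:

  0-simplices (7): [0], [1], [2], [3], [4], [5], [6]
  1-simplices (18): [0,1], [0,2], [0,3], [0,4], [0,5], [0,6], [1,3], [1,4], [1,5], [1,6], [2,4], [2,5], [2,6], [3,4], [3,5], [3,6], [4,6], [5,6]
  2-simplices (12): [0,1,4], [0,1,6], [0,2,4], [0,2,5], [0,3,5], [0,3,6], [1,3,4], [1,3,5], [1,5,6], [2,4,6], [2,5,6], [3,4,6]

giving chain groups C_0 ≅ Z^7, C_1 ≅ Z^18, C_2 ≅ Z^12.

∂_1: C_1 → C_0 sends each edge [p,q] (with p < q) to q − p. For instance
  ∂[0,2] = [2] − [0].
As a 7×18 matrix over Z this has rank 6, with invariant factors (1,1,1,1,1,1).

The boundary map ∂_2: C_2 → C_1 maps a triangle to the signed sum of its edges. For instance
  ∂[0,1,4] = [1,4] − [0,4] + [0,1],
  ∂[0,2,5] = [2,5] − [0,5] + [0,2].
As a 18×12 matrix over Z this has rank 12, with invariant factors (1,1,1,1,1,1,1,1,1,1,1,2).

Now H_k = ker ∂_k / im ∂_{k+1}, so:

  H_1: rank ker ∂_1 − rank ∂_2 = (18 − 6) − 12 = 0, and ∂_2 has invariant factor 2 > 1, so H_1 ≅ Z/2.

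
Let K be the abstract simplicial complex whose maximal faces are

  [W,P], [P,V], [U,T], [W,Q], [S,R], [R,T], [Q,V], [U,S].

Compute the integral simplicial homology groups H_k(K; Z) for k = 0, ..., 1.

Take the total order P < Q < R < S < T < U < V < W on the vertex set. Then K (dimension 1) consists of the simplices:

  0-simplices (8): P, Q, R, S, T, U, V, W
  1-simplices (8): PV, PW, QV, QW, RS, RT, SU, TU

Hence C_0 ≅ Z^8, C_1 ≅ Z^8.

The boundary map ∂_1: C_1 → C_0 maps an edge to its endpoints' difference, ∂[p,q] = q − p.
As a 8×8 matrix over Z this has rank 6, with invariant factors (1,1,1,1,1,1).

From H_k ≅ ker(∂_k) / im(∂_{k+1}) we obtain:

  H_0: rank C_0 − rank ∂_1 = 8 − 6 = 2, and the invariant factors of ∂_1 are all 1, so H_0 = Z^2.
  H_1: rank ker ∂_1 − rank ∂_2 = (8 − 6) − 0 = 2, and there is no ∂_2, so H_1 = Z^2.

H_0 = Z^2,  H_1 = Z^2.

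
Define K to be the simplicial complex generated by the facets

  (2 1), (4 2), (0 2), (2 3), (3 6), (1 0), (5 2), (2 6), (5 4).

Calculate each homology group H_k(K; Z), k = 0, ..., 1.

H_0 = Z,  H_1 = Z^3.

Fix the vertex order 0 < 1 < 2 < 3 < 4 < 5 < 6 and write every simplex with vertices in increasing order. Then dim K = 1 and the simplices of K are:

  0-simplices (7): [0], [1], [2], [3], [4], [5], [6]
  1-simplices (9): [0,1], [0,2], [1,2], [2,3], [2,4], [2,5], [2,6], [3,6], [4,5]

so the chain groups are C_0 ≅ Z^7, C_1 ≅ Z^9.

∂_1: C_1 → C_0 is given by ∂[p,q] = [q] − [p]. For instance
  ∂[2,3] = [3] − [2].
The 7×9 boundary matrix has rank 6 and Smith normal form diag(1,1,1,1,1,1).

From H_k ≅ ker(∂_k) / im(∂_{k+1}) we obtain:

  H_0: rank C_0 − rank ∂_1 = 7 − 6 = 1, and the invariant factors of ∂_1 are all 1, so H_0 = Z.
  H_1: rank ker ∂_1 − rank ∂_2 = (9 − 6) − 0 = 3, and there is no ∂_2, so H_1 = Z^3.

As a check, the Euler characteristic is 7 − 9 = -2, which agrees with 1 − 3 = -2.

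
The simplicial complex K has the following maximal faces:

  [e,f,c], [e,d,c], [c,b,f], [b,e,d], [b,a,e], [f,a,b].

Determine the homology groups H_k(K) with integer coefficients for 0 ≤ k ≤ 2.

Take the total order a < b < c < d < e < f on the vertex set. Then K (dimension 2) consists of the simplices:

  0-simplices (6): a, b, c, d, e, f
  1-simplices (12): ab, ae, af, bc, bd, be, bf, cd, ce, cf, de, ef
  2-simplices (6): abe, abf, bcf, bde, cde, cef

Hence C_0 ≅ Z^6, C_1 ≅ Z^12, C_2 ≅ Z^6.

∂_1: C_1 → C_0 sends each edge [p,q] (with p < q) to q − p. For instance
  ∂cf = f − c.
The 6×12 boundary matrix has rank 5 and Smith normal form diag(1,1,1,1,1).

The boundary map ∂_2: C_2 → C_1 maps a triangle to the signed sum of its edges. For instance
  ∂abf = bf − af + ab,
  ∂abe = be − ae + ab.
This gives a 12×6 integer matrix of rank 6; reducing to Smith normal form yields diagonal entries (1,1,1,1,1,1).

Now H_k = ker ∂_k / im ∂_{k+1}, so:

  H_0: rank C_0 − rank ∂_1 = 6 − 5 = 1, and the invariant factors of ∂_1 are all 1, so H_0 = Z.
  H_1: rank ker ∂_1 − rank ∂_2 = (12 − 5) − 6 = 1, and the invariant factors of ∂_2 are all 1, so H_1 = Z.
  H_2: rank ker ∂_2 − rank ∂_3 = (6 − 6) − 0 = 0, and there is no ∂_3, so H_2 = 0.

H_0 = Z,  H_1 = Z,  H_2 = 0.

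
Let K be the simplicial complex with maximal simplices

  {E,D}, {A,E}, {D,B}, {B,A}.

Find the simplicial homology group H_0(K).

Take the total order A < B < D < E on the vertex set. Then K (dimension 1) consists of the simplices:

  0-simplices (4): A, B, D, E
  1-simplices (4): AB, AE, BD, DE

so the chain groups are C_0 ≅ Z^4, C_1 ≅ Z^4.

∂_1: C_1 → C_0 maps an edge to its endpoints' difference, ∂[p,q] = q − p.
The resulting 4×4 matrix has rank 3, and its Smith normal form has invariant factors (1,1,1).

Computing H_k = (kernel of ∂_k) / (image of ∂_{k+1}):

  H_0: rank C_0 − rank ∂_1 = 4 − 3 = 1, and the invariant factors of ∂_1 are all 1, so H_0 ≅ Z.

H_0 = Z.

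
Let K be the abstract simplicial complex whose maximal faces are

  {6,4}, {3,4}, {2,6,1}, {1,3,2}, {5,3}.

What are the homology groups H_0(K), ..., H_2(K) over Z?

K has 6 vertices, 8 edges, 2 triangles.
rank ∂_0 = 0, rank ∂_1 = 5 ⇒ b_0 = 6 − 0 − 5 = 1; all invariant factors of ∂_1 are 1 so no torsion. So H_0 = Z.
rank ∂_1 = 5, rank ∂_2 = 2 ⇒ b_1 = 8 − 5 − 2 = 1; all invariant factors of ∂_2 are 1 so no torsion. So H_1 = Z.
rank ∂_2 = 2, rank ∂_3 = 0 ⇒ b_2 = 2 − 2 − 0 = 0. So H_2 = 0.

H_0 = Z,  H_1 = Z,  H_2 = 0.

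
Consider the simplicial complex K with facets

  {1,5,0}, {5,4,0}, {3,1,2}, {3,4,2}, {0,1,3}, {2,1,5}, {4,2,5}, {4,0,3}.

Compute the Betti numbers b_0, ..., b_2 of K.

b_0 = 1, b_1 = 0, b_2 = 1.

We work with the vertex ordering 0 < 1 < 2 < 3 < 4 < 5. The simplices of K, each written with vertices in increasing order, are:

  0-simplices (6): [0], [1], [2], [3], [4], [5]
  1-simplices (12): [0,1], [0,3], [0,4], [0,5], [1,2], [1,3], [1,5], [2,3], [2,4], [2,5], [3,4], [4,5]
  2-simplices (8): [0,1,3], [0,1,5], [0,3,4], [0,4,5], [1,2,3], [1,2,5], [2,3,4], [2,4,5]

giving chain groups C_0 ≅ Z^6, C_1 ≅ Z^12, C_2 ≅ Z^8.

The boundary map ∂_1: C_1 → C_0 is given by ∂[p,q] = [q] − [p].
This gives a 6×12 integer matrix of rank 5; reducing to Smith normal form yields diagonal entries (1,1,1,1,1).

The boundary map ∂_2: C_2 → C_1 sends each 2-simplex [p,q,r] to [q,r] − [p,r] + [p,q]. For instance
  ∂[0,3,4] = [3,4] − [0,4] + [0,3],
  ∂[1,2,3] = [2,3] − [1,3] + [1,2].
The resulting 12×8 matrix has rank 7, and its Smith normal form has invariant factors (1,1,1,1,1,1,1).

From H_k ≅ ker(∂_k) / im(∂_{k+1}) we obtain:

  H_0: rank C_0 − rank ∂_1 = 6 − 5 = 1, and the invariant factors of ∂_1 are all 1, so H_0 = Z.
  H_1: rank ker ∂_1 − rank ∂_2 = (12 − 5) − 7 = 0, and the invariant factors of ∂_2 are all 1, so H_1 = 0.
  H_2: rank ker ∂_2 − rank ∂_3 = (8 − 7) − 0 = 1, and there is no ∂_3, so H_2 = Z.

Hence the Betti numbers are b_0 = 1, b_1 = 0, b_2 = 1.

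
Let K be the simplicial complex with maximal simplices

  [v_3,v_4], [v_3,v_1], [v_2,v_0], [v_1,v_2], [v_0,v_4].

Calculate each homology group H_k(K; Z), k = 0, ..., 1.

H_0 = Z,  H_1 = Z.

Fix the vertex order v_0 < v_1 < v_2 < v_3 < v_4 and write every simplex with vertices in increasing order. Then dim K = 1 and the simplices of K are:

  0-simplices (5): [v_0], [v_1], [v_2], [v_3], [v_4]
  1-simplices (5): [v_0,v_2], [v_0,v_4], [v_1,v_2], [v_1,v_3], [v_3,v_4]

so the chain groups are C_0 ≅ Z^5, C_1 ≅ Z^5.

Boundary ∂_1: C_1 → C_0 maps an edge to its endpoints' difference, ∂[p,q] = q − p. For instance
  ∂[v_0,v_2] = [v_2] − [v_0].
As a 5×5 matrix over Z this has rank 4, with invariant factors (1,1,1,1).

Computing H_k = (kernel of ∂_k) / (image of ∂_{k+1}):

  H_0: rank C_0 − rank ∂_1 = 5 − 4 = 1, and the invariant factors of ∂_1 are all 1, so H_0 = Z.
  H_1: rank ker ∂_1 − rank ∂_2 = (5 − 4) − 0 = 1, and there is no ∂_2, so H_1 = Z.

(K is a triangulation of the circle S^1.)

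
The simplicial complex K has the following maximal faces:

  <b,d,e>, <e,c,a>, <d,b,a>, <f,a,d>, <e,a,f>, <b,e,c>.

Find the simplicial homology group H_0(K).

K has 6 vertices, 12 edges, 6 triangles.
rank ∂_0 = 0, rank ∂_1 = 5 ⇒ b_0 = 6 − 0 − 5 = 1; all invariant factors of ∂_1 are 1 so no torsion. So H_0 = Z.

H_0 ≅ Z.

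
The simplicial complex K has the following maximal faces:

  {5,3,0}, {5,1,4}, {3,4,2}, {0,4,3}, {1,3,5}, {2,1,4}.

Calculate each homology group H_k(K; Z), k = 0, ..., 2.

Order the vertices as 0 < 1 < 2 < 3 < 4 < 5. Listing each simplex with vertices in this order, K has dimension 2 with simplices:

  0-simplices (6): [0], [1], [2], [3], [4], [5]
  1-simplices (12): [0,3], [0,4], [0,5], [1,2], [1,3], [1,4], [1,5], [2,3], [2,4], [3,4], [3,5], [4,5]
  2-simplices (6): [0,3,4], [0,3,5], [1,2,4], [1,3,5], [1,4,5], [2,3,4]

Hence C_0 ≅ Z^6, C_1 ≅ Z^12, C_2 ≅ Z^6.

Boundary ∂_1: C_1 → C_0 maps an edge to its endpoints' difference, ∂[p,q] = q − p. For instance
  ∂[0,3] = [3] − [0].
The resulting 6×12 matrix has rank 5, and its Smith normal form has invariant factors (1,1,1,1,1).

∂_2: C_2 → C_1 maps a triangle to the signed sum of its edges. For instance
  ∂[1,2,4] = [2,4] − [1,4] + [1,2],
  ∂[0,3,4] = [3,4] − [0,4] + [0,3].
The resulting 12×6 matrix has rank 6, and its Smith normal form has invariant factors (1,1,1,1,1,1).

Computing H_k = (kernel of ∂_k) / (image of ∂_{k+1}):

  H_0: rank C_0 − rank ∂_1 = 6 − 5 = 1, and the invariant factors of ∂_1 are all 1, so H_0 = Z.
  H_1: rank ker ∂_1 − rank ∂_2 = (12 − 5) − 6 = 1, and the invariant factors of ∂_2 are all 1, so H_1 = Z.
  H_2: rank ker ∂_2 − rank ∂_3 = (6 − 6) − 0 = 0, and there is no ∂_3, so H_2 = 0.

As a check, the Euler characteristic is 6 − 12 + 6 = 0, which agrees with 1 − 1 + 0 = 0.

H_0 = Z,  H_1 = Z,  H_2 = 0.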